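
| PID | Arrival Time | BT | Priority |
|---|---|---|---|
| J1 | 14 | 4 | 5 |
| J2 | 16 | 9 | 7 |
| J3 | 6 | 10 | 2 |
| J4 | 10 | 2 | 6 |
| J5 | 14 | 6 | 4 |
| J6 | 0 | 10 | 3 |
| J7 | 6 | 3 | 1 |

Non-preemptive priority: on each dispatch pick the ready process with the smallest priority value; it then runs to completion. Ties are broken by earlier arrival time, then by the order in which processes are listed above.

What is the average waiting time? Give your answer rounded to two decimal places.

Gantt: | J6 0-10 | J7 10-13 | J3 13-23 | J5 23-29 | J1 29-33 | J4 33-35 | J2 35-44 |
Completion: J1=33  J2=44  J3=23  J4=35  J5=29  J6=10  J7=13
Turnaround (C−A): J1=19  J2=28  J3=17  J4=25  J5=15  J6=10  J7=7
Waiting times: J1=15, J2=19, J3=7, J4=23, J5=9, J6=0, J7=4
Average waiting = (15+19+7+23+9+0+4) / 7 = 77/7 = 11.00

11.00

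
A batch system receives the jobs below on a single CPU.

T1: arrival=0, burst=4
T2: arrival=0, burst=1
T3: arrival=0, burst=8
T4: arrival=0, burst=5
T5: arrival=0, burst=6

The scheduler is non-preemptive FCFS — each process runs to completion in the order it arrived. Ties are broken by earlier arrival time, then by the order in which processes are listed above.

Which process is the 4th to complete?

Gantt: | T1 0-4 | T2 4-5 | T3 5-13 | T4 13-18 | T5 18-24 |
Completion: T1=4  T2=5  T3=13  T4=18  T5=24
Turnaround (C−A): T1=4  T2=5  T3=13  T4=18  T5=24
Finish order: T1 → T2 → T3 → T4 → T5

T4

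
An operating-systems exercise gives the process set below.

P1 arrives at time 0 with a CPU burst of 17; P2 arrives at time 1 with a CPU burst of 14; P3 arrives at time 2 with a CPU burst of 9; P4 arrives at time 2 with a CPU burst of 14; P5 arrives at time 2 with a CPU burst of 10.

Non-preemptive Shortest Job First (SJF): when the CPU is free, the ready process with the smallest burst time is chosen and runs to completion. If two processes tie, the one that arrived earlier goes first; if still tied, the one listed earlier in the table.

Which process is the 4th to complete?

P2

Timeline: | P1 0-17 | P3 17-26 | P5 26-36 | P2 36-50 | P4 50-64 |
Completion: P1=17  P2=50  P3=26  P4=64  P5=36
Finish order: P1 → P3 → P5 → P2 → P4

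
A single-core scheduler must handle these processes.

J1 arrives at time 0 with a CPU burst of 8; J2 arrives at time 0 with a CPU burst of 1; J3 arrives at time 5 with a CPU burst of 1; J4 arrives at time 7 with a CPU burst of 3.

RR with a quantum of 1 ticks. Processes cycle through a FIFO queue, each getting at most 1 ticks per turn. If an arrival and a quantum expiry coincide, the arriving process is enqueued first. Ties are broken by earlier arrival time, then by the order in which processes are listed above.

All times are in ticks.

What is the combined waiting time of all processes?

Schedule: | J1 0-1 | J2 1-2 | J1 2-5 | J3 5-6 | J1 6-7 | J4 7-8 | J1 8-9 | J4 9-10 | J1 10-11 | J4 11-12 | J1 12-13 |
Completion: J1=13  J2=2  J3=6  J4=12
Turnaround (C−A): J1=13  J2=2  J3=1  J4=5
Waiting = turnaround − burst: J1=5, J2=1, J3=0, J4=2
Total waiting = 5 + 1 + 0 + 2 = 8

8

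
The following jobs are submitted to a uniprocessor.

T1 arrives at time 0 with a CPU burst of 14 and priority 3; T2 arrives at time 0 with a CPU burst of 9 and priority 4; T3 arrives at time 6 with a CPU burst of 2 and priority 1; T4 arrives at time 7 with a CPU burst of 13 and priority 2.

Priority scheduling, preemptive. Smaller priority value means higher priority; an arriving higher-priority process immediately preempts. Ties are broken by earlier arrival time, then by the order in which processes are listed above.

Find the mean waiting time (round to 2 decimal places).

Timeline: | T1 0-6 | T3 6-8 | T4 8-21 | T1 21-29 | T2 29-38 |
Completion: T1=29  T2=38  T3=8  T4=21
Turnaround (C−A): T1=29  T2=38  T3=2  T4=14
Waiting times: T1=15, T2=29, T3=0, T4=1
Average waiting = (15+29+0+1) / 4 = 45/4 = 11.25

11.25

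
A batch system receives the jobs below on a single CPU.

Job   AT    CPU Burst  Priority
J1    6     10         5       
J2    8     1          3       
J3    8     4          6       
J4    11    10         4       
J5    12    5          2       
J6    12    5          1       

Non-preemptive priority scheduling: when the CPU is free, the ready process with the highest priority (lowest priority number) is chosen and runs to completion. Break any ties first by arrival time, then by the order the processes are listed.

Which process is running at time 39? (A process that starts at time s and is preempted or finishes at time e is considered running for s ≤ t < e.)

J3

Timeline: | idle 0-6 | J1 6-16 | J6 16-21 | J5 21-26 | J2 26-27 | J4 27-37 | J3 37-41 |
Completion: J1=16  J2=27  J3=41  J4=37  J5=26  J6=21
Turnaround (C−A): J1=10  J2=19  J3=33  J4=26  J5=14  J6=9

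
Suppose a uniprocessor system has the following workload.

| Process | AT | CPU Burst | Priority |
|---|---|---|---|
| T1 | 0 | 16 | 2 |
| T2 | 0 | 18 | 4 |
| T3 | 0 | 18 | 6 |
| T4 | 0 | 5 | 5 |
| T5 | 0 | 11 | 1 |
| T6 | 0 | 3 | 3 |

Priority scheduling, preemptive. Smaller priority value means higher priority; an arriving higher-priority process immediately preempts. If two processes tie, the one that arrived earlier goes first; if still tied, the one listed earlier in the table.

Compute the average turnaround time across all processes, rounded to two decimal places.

40.00

Schedule: | T5 0-11 | T1 11-27 | T6 27-30 | T2 30-48 | T4 48-53 | T3 53-71 |
Completion: T1=27  T2=48  T3=71  T4=53  T5=11  T6=30
Turnaround (C−A): T1=27  T2=48  T3=71  T4=53  T5=11  T6=30
Turnaround times: T1=27, T2=48, T3=71, T4=53, T5=11, T6=30
Average turnaround = (27+48+71+53+11+30) / 6 = 240/6 = 40.00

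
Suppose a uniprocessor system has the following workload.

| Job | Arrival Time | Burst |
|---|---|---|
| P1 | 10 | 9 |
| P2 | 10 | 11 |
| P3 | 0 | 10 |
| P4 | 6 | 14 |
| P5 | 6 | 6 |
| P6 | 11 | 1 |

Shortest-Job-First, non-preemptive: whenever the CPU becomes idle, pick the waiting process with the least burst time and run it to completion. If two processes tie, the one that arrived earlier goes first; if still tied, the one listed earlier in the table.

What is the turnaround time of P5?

10

Gantt: | P3 0-10 | P5 10-16 | P6 16-17 | P1 17-26 | P2 26-37 | P4 37-51 |
Completion: P1=26  P2=37  P3=10  P4=51  P5=16  P6=17
Turnaround (C−A): P1=16  P2=27  P3=10  P4=45  P5=10  P6=6
Turnaround(P5) = completion − arrival = 16 − 6 = 10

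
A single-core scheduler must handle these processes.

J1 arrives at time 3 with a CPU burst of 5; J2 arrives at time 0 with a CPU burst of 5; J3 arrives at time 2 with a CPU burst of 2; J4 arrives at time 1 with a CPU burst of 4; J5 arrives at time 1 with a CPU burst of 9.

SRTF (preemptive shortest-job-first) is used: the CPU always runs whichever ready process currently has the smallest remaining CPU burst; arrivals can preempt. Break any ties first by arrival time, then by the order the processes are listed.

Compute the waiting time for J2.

Timeline: | J2 0-2 | J3 2-4 | J2 4-7 | J4 7-11 | J1 11-16 | J5 16-25 |
Completion: J1=16  J2=7  J3=4  J4=11  J5=25
Turnaround (C−A): J1=13  J2=7  J3=2  J4=10  J5=24
Waiting(J2) = turnaround − burst = 7 − 5 = 2

2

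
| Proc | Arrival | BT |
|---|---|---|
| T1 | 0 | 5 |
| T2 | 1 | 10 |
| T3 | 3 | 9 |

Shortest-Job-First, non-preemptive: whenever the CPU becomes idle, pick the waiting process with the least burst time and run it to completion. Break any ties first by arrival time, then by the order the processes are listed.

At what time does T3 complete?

14

Schedule: | T1 0-5 | T3 5-14 | T2 14-24 |
Completion: T1=5  T2=24  T3=14
Turnaround (C−A): T1=5  T2=23  T3=11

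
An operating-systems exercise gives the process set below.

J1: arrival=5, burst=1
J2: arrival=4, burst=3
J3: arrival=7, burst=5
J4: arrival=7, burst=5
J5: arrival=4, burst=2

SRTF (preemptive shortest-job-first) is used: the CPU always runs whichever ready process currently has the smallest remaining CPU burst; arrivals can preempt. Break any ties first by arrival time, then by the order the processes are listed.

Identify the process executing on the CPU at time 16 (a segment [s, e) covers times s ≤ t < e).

Gantt: | idle 0-4 | J5 4-6 | J1 6-7 | J2 7-10 | J3 10-15 | J4 15-20 |
Completion: J1=7  J2=10  J3=15  J4=20  J5=6
Turnaround (C−A): J1=2  J2=6  J3=8  J4=13  J5=2

J4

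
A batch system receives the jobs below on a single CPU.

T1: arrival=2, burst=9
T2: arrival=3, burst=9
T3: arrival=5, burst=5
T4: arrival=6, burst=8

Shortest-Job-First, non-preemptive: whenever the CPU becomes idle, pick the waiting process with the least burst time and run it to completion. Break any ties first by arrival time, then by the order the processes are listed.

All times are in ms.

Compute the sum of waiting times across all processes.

37

Timeline: | idle 0-2 | T1 2-11 | T3 11-16 | T4 16-24 | T2 24-33 |
Completion: T1=11  T2=33  T3=16  T4=24
Turnaround (C−A): T1=9  T2=30  T3=11  T4=18
Waiting = turnaround − burst: T1=0, T2=21, T3=6, T4=10
Total waiting = 0 + 21 + 6 + 10 = 37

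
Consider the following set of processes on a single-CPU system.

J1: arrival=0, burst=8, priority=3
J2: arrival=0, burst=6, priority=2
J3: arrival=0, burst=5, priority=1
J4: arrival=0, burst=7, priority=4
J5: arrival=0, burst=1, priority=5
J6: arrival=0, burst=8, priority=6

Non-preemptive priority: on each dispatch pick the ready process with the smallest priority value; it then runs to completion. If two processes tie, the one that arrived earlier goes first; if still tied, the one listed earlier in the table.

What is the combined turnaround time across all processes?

Schedule: | J3 0-5 | J2 5-11 | J1 11-19 | J4 19-26 | J5 26-27 | J6 27-35 |
Completion: J1=19  J2=11  J3=5  J4=26  J5=27  J6=35
Turnaround = completion − arrival: J1=19, J2=11, J3=5, J4=26, J5=27, J6=35
Total turnaround = 19 + 11 + 5 + 26 + 27 + 35 = 123

123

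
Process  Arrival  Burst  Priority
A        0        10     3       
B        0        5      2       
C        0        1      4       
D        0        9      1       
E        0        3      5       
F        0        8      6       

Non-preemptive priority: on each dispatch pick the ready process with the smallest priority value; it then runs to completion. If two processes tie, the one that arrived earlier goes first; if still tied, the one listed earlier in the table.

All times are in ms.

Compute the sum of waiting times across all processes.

Timeline: | D 0-9 | B 9-14 | A 14-24 | C 24-25 | E 25-28 | F 28-36 |
Completion: A=24  B=14  C=25  D=9  E=28  F=36
Turnaround (C−A): A=24  B=14  C=25  D=9  E=28  F=36
Waiting = turnaround − burst: A=14, B=9, C=24, D=0, E=25, F=28
Total waiting = 14 + 9 + 24 + 0 + 25 + 28 = 100

100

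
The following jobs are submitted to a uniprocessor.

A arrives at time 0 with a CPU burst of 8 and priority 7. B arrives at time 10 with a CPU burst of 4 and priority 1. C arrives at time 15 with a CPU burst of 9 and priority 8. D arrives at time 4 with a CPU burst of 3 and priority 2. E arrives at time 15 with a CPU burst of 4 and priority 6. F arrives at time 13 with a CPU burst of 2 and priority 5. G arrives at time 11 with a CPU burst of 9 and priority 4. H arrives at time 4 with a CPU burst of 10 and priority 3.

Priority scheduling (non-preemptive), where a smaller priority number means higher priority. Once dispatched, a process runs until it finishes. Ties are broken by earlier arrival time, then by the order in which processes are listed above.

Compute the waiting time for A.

Timeline: | A 0-8 | D 8-11 | B 11-15 | H 15-25 | G 25-34 | F 34-36 | E 36-40 | C 40-49 |
Completion: A=8  B=15  C=49  D=11  E=40  F=36  G=34  H=25
Turnaround (C−A): A=8  B=5  C=34  D=7  E=25  F=23  G=23  H=21
Waiting(A) = turnaround − burst = 8 − 8 = 0

0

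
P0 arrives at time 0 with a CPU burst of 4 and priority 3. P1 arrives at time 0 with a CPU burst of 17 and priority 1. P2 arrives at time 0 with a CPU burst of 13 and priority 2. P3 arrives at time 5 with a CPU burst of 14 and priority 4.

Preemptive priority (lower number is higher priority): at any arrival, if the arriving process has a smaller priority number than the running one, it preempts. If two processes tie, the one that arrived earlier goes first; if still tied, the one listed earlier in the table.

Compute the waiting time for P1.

0

Gantt: | P1 0-17 | P2 17-30 | P0 30-34 | P3 34-48 |
Completion: P0=34  P1=17  P2=30  P3=48
Turnaround (C−A): P0=34  P1=17  P2=30  P3=43
Waiting(P1) = turnaround − burst = 17 − 17 = 0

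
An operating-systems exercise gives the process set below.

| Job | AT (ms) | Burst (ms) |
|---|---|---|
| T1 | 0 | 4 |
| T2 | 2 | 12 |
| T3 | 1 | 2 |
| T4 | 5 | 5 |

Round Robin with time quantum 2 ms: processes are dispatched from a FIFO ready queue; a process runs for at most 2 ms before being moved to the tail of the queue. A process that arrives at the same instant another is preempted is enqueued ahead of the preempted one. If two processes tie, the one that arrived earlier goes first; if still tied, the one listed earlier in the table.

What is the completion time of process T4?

17

Schedule: | T1 0-2 | T3 2-4 | T2 4-6 | T1 6-8 | T4 8-10 | T2 10-12 | T4 12-14 | T2 14-16 | T4 16-17 | T2 17-23 |
Completion: T1=8  T2=23  T3=4  T4=17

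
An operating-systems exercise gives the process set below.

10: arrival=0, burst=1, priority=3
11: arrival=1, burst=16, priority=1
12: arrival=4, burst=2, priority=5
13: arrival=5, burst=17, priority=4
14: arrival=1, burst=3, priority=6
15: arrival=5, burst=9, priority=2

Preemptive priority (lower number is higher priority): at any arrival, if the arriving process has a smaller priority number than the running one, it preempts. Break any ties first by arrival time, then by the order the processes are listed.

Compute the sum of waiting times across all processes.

116

Timeline: | 10 0-1 | 11 1-17 | 15 17-26 | 13 26-43 | 12 43-45 | 14 45-48 |
Completion: 10=1  11=17  12=45  13=43  14=48  15=26
Waiting = turnaround − burst: 10=0, 11=0, 12=39, 13=21, 14=44, 15=12
Total waiting = 0 + 0 + 39 + 21 + 44 + 12 = 116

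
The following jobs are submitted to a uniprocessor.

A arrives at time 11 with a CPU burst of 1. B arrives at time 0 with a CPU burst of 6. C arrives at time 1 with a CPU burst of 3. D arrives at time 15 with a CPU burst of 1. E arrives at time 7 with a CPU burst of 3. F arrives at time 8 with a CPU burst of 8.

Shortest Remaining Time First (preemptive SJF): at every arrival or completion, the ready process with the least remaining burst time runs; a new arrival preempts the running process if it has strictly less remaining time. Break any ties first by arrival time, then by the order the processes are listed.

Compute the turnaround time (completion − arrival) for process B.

Timeline: | B 0-1 | C 1-4 | B 4-9 | E 9-12 | A 12-13 | F 13-15 | D 15-16 | F 16-22 |
Completion: A=13  B=9  C=4  D=16  E=12  F=22
Turnaround (C−A): A=2  B=9  C=3  D=1  E=5  F=14
Turnaround(B) = completion − arrival = 9 − 0 = 9

9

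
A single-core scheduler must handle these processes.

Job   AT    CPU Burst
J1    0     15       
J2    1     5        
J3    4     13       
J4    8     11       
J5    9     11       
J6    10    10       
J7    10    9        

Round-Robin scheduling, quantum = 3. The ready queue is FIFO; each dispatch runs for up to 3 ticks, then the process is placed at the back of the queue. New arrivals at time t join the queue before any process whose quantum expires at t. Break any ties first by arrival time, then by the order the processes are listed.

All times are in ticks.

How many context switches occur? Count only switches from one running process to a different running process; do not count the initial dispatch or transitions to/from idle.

Schedule: | J1 0-3 | J2 3-6 | J1 6-9 | J3 9-12 | J2 12-14 | J4 14-17 | J5 17-20 | J1 20-23 | J6 23-26 | J7 26-29 | J3 29-32 | J4 32-35 | J5 35-38 | J1 38-41 | J6 41-44 | J7 44-47 | J3 47-50 | J4 50-53 | J5 53-56 | J1 56-59 | J6 59-62 | J7 62-65 | J3 65-68 | J4 68-70 | J5 70-72 | J6 72-73 | J3 73-74 |
Completion: J1=59  J2=14  J3=74  J4=70  J5=72  J6=73  J7=65
Turnaround (C−A): J1=59  J2=13  J3=70  J4=62  J5=63  J6=63  J7=55

26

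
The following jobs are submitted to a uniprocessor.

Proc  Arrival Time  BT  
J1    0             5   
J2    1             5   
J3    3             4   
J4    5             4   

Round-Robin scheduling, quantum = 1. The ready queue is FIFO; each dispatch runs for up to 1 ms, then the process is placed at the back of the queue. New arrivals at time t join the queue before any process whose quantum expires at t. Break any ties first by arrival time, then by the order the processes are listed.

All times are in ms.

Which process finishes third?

Gantt: | J1 0-1 | J2 1-2 | J1 2-3 | J2 3-4 | J3 4-5 | J1 5-6 | J2 6-7 | J4 7-8 | J3 8-9 | J1 9-10 | J2 10-11 | J4 11-12 | J3 12-13 | J1 13-14 | J2 14-15 | J4 15-16 | J3 16-17 | J4 17-18 |
Completion: J1=14  J2=15  J3=17  J4=18
Turnaround (C−A): J1=14  J2=14  J3=14  J4=13
Finish order: J1 → J2 → J3 → J4

J3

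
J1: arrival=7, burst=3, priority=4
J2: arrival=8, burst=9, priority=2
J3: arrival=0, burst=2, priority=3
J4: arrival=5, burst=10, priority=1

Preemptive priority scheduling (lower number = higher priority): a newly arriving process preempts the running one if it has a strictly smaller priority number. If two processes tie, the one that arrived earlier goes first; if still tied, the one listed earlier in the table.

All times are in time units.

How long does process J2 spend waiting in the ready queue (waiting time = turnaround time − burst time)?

7

Timeline: | J3 0-2 | idle 2-5 | J4 5-15 | J2 15-24 | J1 24-27 |
Completion: J1=27  J2=24  J3=2  J4=15
Turnaround (C−A): J1=20  J2=16  J3=2  J4=10
Waiting(J2) = turnaround − burst = 16 − 9 = 7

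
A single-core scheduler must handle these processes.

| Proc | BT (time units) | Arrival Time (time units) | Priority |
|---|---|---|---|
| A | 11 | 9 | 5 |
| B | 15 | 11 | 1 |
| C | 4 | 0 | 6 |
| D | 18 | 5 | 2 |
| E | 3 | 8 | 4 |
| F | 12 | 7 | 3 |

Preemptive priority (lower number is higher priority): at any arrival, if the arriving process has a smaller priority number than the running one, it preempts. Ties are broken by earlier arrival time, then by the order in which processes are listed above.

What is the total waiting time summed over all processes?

132

Gantt: | C 0-4 | idle 4-5 | D 5-11 | B 11-26 | D 26-38 | F 38-50 | E 50-53 | A 53-64 |
Completion: A=64  B=26  C=4  D=38  E=53  F=50
Turnaround (C−A): A=55  B=15  C=4  D=33  E=45  F=43
Waiting = turnaround − burst: A=44, B=0, C=0, D=15, E=42, F=31
Total waiting = 44 + 0 + 0 + 15 + 42 + 31 = 132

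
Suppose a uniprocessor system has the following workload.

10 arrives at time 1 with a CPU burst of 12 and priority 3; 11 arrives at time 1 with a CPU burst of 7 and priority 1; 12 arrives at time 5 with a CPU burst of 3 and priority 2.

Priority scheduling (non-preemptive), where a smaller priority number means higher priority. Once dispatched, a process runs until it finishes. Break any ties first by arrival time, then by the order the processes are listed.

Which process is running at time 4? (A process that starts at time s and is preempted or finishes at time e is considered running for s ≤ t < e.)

11

Schedule: | idle 0-1 | 11 1-8 | 12 8-11 | 10 11-23 |
Completion: 10=23  11=8  12=11
Turnaround (C−A): 10=22  11=7  12=6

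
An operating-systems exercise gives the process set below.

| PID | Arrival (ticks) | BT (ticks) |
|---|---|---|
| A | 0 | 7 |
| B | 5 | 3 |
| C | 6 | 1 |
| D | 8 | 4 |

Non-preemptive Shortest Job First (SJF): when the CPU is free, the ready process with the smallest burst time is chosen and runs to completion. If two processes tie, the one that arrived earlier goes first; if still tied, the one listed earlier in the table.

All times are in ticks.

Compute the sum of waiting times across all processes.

7

Schedule: | A 0-7 | C 7-8 | B 8-11 | D 11-15 |
Completion: A=7  B=11  C=8  D=15
Waiting = turnaround − burst: A=0, B=3, C=1, D=3
Total waiting = 0 + 3 + 1 + 3 = 7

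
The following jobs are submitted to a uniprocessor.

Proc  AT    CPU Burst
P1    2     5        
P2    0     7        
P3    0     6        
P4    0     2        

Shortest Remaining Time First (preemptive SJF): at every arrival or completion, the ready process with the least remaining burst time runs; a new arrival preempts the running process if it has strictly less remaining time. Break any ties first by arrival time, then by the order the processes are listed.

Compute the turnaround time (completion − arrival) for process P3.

13

Schedule: | P4 0-2 | P1 2-7 | P3 7-13 | P2 13-20 |
Completion: P1=7  P2=20  P3=13  P4=2
Turnaround(P3) = completion − arrival = 13 − 0 = 13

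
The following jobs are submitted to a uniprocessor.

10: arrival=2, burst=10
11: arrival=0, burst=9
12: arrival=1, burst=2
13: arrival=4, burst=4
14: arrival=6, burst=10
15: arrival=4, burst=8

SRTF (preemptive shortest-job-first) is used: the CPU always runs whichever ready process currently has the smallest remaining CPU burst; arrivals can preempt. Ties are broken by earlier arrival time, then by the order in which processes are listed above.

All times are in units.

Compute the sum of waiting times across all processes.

Timeline: | 11 0-1 | 12 1-3 | 11 3-4 | 13 4-8 | 11 8-15 | 15 15-23 | 10 23-33 | 14 33-43 |
Completion: 10=33  11=15  12=3  13=8  14=43  15=23
Waiting = turnaround − burst: 10=21, 11=6, 12=0, 13=0, 14=27, 15=11
Total waiting = 21 + 6 + 0 + 0 + 27 + 11 = 65

65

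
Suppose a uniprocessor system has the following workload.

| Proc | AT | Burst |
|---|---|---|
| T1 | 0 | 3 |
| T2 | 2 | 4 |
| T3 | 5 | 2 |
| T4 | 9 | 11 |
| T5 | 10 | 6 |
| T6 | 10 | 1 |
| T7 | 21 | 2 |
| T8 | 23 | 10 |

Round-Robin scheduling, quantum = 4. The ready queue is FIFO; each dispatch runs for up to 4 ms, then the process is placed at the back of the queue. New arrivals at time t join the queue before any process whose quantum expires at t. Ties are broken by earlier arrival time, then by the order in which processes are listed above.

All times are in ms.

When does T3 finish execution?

9

Schedule: | T1 0-3 | T2 3-7 | T3 7-9 | T4 9-13 | T5 13-17 | T6 17-18 | T4 18-22 | T5 22-24 | T7 24-26 | T4 26-29 | T8 29-39 |
Completion: T1=3  T2=7  T3=9  T4=29  T5=24  T6=18  T7=26  T8=39
Turnaround (C−A): T1=3  T2=5  T3=4  T4=20  T5=14  T6=8  T7=5  T8=16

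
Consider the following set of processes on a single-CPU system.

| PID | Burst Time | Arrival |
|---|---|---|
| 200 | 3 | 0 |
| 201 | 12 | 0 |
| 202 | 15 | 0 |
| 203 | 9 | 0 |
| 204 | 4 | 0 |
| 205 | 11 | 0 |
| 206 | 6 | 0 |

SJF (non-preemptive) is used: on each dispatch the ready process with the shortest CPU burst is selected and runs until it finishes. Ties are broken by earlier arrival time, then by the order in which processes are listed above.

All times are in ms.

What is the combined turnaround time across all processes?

Timeline: | 200 0-3 | 204 3-7 | 206 7-13 | 203 13-22 | 205 22-33 | 201 33-45 | 202 45-60 |
Completion: 200=3  201=45  202=60  203=22  204=7  205=33  206=13
Turnaround (C−A): 200=3  201=45  202=60  203=22  204=7  205=33  206=13
Turnaround = completion − arrival: 200=3, 201=45, 202=60, 203=22, 204=7, 205=33, 206=13
Total turnaround = 3 + 45 + 60 + 22 + 7 + 33 + 13 = 183

183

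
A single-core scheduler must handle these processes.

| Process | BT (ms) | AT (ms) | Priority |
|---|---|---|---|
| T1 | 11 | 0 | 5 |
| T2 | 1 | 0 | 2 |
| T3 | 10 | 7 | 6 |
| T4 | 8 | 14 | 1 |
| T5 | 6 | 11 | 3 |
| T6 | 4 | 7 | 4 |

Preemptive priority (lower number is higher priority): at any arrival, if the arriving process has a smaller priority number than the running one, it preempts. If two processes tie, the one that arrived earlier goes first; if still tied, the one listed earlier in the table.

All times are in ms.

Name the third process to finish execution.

T4

Gantt: | T2 0-1 | T1 1-7 | T6 7-11 | T5 11-14 | T4 14-22 | T5 22-25 | T1 25-30 | T3 30-40 |
Completion: T1=30  T2=1  T3=40  T4=22  T5=25  T6=11
Turnaround (C−A): T1=30  T2=1  T3=33  T4=8  T5=14  T6=4
Finish order: T2 → T6 → T4 → T5 → T1 → T3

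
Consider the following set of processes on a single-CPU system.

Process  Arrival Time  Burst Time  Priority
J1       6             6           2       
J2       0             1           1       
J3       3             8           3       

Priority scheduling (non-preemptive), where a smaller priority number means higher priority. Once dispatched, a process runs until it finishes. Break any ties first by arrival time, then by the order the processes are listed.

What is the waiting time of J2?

Timeline: | J2 0-1 | idle 1-3 | J3 3-11 | J1 11-17 |
Completion: J1=17  J2=1  J3=11
Waiting(J2) = turnaround − burst = 1 − 1 = 0

0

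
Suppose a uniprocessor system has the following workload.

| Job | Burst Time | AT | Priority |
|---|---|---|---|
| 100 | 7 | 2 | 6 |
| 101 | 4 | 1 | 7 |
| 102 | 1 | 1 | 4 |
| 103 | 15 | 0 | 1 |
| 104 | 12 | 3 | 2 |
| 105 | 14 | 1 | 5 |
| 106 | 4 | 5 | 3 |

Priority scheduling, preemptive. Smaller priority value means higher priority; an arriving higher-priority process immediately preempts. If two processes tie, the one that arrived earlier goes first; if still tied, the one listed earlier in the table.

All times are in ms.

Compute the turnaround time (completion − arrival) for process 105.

45

Timeline: | 103 0-15 | 104 15-27 | 106 27-31 | 102 31-32 | 105 32-46 | 100 46-53 | 101 53-57 |
Completion: 100=53  101=57  102=32  103=15  104=27  105=46  106=31
Turnaround(105) = completion − arrival = 46 − 1 = 45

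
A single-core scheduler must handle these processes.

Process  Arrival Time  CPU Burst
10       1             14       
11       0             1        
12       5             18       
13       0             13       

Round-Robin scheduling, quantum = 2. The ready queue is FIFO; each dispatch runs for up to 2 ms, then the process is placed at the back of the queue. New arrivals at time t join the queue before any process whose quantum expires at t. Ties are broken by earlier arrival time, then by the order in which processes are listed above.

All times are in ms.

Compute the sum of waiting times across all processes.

71

Schedule: | 11 0-1 | 13 1-3 | 10 3-5 | 13 5-7 | 12 7-9 | 10 9-11 | 13 11-13 | 12 13-15 | 10 15-17 | 13 17-19 | 12 19-21 | 10 21-23 | 13 23-25 | 12 25-27 | 10 27-29 | 13 29-31 | 12 31-33 | 10 33-35 | 13 35-36 | 12 36-38 | 10 38-40 | 12 40-46 |
Completion: 10=40  11=1  12=46  13=36
Waiting = turnaround − burst: 10=25, 11=0, 12=23, 13=23
Total waiting = 25 + 0 + 23 + 23 = 71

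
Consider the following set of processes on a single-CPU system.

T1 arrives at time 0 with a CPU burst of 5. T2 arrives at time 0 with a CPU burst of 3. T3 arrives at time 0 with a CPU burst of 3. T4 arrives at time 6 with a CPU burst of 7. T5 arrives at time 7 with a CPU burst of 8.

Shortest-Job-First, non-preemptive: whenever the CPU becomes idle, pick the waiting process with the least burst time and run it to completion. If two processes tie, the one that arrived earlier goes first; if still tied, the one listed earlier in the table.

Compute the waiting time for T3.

3

Timeline: | T2 0-3 | T3 3-6 | T1 6-11 | T4 11-18 | T5 18-26 |
Completion: T1=11  T2=3  T3=6  T4=18  T5=26
Turnaround (C−A): T1=11  T2=3  T3=6  T4=12  T5=19
Waiting(T3) = turnaround − burst = 6 − 3 = 3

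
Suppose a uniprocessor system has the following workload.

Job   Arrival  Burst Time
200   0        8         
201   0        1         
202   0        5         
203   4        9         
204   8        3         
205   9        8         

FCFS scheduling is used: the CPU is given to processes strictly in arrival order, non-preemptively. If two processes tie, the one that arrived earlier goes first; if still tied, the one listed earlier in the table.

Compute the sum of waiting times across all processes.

59

Gantt: | 200 0-8 | 201 8-9 | 202 9-14 | 203 14-23 | 204 23-26 | 205 26-34 |
Completion: 200=8  201=9  202=14  203=23  204=26  205=34
Turnaround (C−A): 200=8  201=9  202=14  203=19  204=18  205=25
Waiting = turnaround − burst: 200=0, 201=8, 202=9, 203=10, 204=15, 205=17
Total waiting = 0 + 8 + 9 + 10 + 15 + 17 = 59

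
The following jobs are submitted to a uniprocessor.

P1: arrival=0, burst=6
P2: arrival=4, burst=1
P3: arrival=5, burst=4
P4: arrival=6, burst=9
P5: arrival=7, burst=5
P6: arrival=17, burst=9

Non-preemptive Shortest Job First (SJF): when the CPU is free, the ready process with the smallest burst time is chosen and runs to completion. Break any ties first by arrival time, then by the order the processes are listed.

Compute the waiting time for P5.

Schedule: | P1 0-6 | P2 6-7 | P3 7-11 | P5 11-16 | P4 16-25 | P6 25-34 |
Completion: P1=6  P2=7  P3=11  P4=25  P5=16  P6=34
Turnaround (C−A): P1=6  P2=3  P3=6  P4=19  P5=9  P6=17
Waiting(P5) = turnaround − burst = 9 − 5 = 4

4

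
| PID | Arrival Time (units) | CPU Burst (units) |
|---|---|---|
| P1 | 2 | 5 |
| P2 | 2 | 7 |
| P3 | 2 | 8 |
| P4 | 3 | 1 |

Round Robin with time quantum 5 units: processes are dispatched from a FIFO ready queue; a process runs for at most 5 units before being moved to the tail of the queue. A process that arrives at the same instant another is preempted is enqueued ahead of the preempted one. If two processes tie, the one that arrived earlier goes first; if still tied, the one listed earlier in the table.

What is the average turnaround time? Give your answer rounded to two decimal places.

14.75

Timeline: | idle 0-2 | P1 2-7 | P2 7-12 | P3 12-17 | P4 17-18 | P2 18-20 | P3 20-23 |
Completion: P1=7  P2=20  P3=23  P4=18
Turnaround (C−A): P1=5  P2=18  P3=21  P4=15
Turnaround times: P1=5, P2=18, P3=21, P4=15
Average turnaround = (5+18+21+15) / 4 = 59/4 = 14.75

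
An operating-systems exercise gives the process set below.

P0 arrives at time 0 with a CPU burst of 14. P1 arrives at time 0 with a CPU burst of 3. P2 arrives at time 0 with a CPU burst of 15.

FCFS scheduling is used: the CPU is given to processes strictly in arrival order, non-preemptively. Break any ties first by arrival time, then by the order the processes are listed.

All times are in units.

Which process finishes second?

Timeline: | P0 0-14 | P1 14-17 | P2 17-32 |
Completion: P0=14  P1=17  P2=32
Turnaround (C−A): P0=14  P1=17  P2=32
Finish order: P0 → P1 → P2

P1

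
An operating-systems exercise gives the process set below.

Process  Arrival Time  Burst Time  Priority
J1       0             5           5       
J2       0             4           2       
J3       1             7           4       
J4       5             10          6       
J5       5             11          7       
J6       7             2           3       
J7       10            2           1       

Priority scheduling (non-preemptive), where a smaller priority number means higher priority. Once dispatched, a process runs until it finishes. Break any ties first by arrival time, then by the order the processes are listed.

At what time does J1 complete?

20

Schedule: | J2 0-4 | J3 4-11 | J7 11-13 | J6 13-15 | J1 15-20 | J4 20-30 | J5 30-41 |
Completion: J1=20  J2=4  J3=11  J4=30  J5=41  J6=15  J7=13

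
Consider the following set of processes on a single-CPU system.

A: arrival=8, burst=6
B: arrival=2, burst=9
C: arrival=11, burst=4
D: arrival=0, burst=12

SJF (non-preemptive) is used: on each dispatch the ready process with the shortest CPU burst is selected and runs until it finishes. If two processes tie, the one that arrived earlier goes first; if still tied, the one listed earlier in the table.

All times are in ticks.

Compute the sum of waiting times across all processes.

Gantt: | D 0-12 | C 12-16 | A 16-22 | B 22-31 |
Completion: A=22  B=31  C=16  D=12
Waiting = turnaround − burst: A=8, B=20, C=1, D=0
Total waiting = 8 + 20 + 1 + 0 = 29

29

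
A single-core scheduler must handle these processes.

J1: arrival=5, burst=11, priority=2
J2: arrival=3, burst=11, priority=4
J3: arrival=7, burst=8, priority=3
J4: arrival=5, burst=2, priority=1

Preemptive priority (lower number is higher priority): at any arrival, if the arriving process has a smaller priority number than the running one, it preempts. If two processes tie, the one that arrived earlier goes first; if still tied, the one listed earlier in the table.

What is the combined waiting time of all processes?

Schedule: | idle 0-3 | J2 3-5 | J4 5-7 | J1 7-18 | J3 18-26 | J2 26-35 |
Completion: J1=18  J2=35  J3=26  J4=7
Turnaround (C−A): J1=13  J2=32  J3=19  J4=2
Waiting = turnaround − burst: J1=2, J2=21, J3=11, J4=0
Total waiting = 2 + 21 + 11 + 0 = 34

34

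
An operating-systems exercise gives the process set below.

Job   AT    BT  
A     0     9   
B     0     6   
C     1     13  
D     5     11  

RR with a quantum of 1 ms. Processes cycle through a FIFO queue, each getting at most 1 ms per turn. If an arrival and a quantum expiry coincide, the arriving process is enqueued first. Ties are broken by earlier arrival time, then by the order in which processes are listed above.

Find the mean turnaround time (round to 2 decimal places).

Schedule: | A 0-1 | B 1-2 | C 2-3 | A 3-4 | B 4-5 | C 5-6 | A 6-7 | D 7-8 | B 8-9 | C 9-10 | A 10-11 | D 11-12 | B 12-13 | C 13-14 | A 14-15 | D 15-16 | B 16-17 | C 17-18 | A 18-19 | D 19-20 | B 20-21 | C 21-22 | A 22-23 | D 23-24 | C 24-25 | A 25-26 | D 26-27 | C 27-28 | A 28-29 | D 29-30 | C 30-31 | D 31-32 | C 32-33 | D 33-34 | C 34-35 | D 35-36 | C 36-37 | D 37-38 | C 38-39 |
Completion: A=29  B=21  C=39  D=38
Turnaround times: A=29, B=21, C=38, D=33
Average turnaround = (29+21+38+33) / 4 = 121/4 = 30.25

30.25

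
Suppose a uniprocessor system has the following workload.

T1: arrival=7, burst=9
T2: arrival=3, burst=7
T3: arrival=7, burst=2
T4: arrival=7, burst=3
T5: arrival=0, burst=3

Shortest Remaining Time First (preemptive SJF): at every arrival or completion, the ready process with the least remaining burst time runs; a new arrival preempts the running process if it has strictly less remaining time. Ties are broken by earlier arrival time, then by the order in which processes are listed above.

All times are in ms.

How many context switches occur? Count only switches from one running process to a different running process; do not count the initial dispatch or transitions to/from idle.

5

Schedule: | T5 0-3 | T2 3-7 | T3 7-9 | T2 9-12 | T4 12-15 | T1 15-24 |
Completion: T1=24  T2=12  T3=9  T4=15  T5=3
Turnaround (C−A): T1=17  T2=9  T3=2  T4=8  T5=3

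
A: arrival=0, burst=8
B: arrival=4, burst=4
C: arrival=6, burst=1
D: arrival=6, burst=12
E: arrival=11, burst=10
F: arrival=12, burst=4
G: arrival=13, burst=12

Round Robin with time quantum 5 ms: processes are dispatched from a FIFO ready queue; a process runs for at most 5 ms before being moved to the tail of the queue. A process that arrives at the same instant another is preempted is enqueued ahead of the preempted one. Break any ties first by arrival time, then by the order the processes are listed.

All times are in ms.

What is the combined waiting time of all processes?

100

Timeline: | A 0-5 | B 5-9 | A 9-12 | C 12-13 | D 13-18 | E 18-23 | F 23-27 | G 27-32 | D 32-37 | E 37-42 | G 42-47 | D 47-49 | G 49-51 |
Completion: A=12  B=9  C=13  D=49  E=42  F=27  G=51
Turnaround (C−A): A=12  B=5  C=7  D=43  E=31  F=15  G=38
Waiting = turnaround − burst: A=4, B=1, C=6, D=31, E=21, F=11, G=26
Total waiting = 4 + 1 + 6 + 31 + 21 + 11 + 26 = 100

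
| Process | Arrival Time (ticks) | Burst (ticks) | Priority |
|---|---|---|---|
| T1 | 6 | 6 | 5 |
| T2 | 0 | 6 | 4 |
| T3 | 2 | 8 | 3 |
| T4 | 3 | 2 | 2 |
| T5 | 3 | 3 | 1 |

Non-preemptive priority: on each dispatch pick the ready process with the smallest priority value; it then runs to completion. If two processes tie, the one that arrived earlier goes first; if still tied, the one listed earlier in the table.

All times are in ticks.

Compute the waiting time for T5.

Gantt: | T2 0-6 | T5 6-9 | T4 9-11 | T3 11-19 | T1 19-25 |
Completion: T1=25  T2=6  T3=19  T4=11  T5=9
Waiting(T5) = turnaround − burst = 6 − 3 = 3

3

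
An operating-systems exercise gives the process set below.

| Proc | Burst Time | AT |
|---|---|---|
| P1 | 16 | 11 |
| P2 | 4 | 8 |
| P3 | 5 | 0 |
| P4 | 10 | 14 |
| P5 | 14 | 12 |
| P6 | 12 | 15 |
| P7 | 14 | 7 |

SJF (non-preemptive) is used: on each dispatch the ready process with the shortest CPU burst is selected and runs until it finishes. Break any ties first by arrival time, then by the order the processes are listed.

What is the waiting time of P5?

Timeline: | P3 0-5 | idle 5-7 | P7 7-21 | P2 21-25 | P4 25-35 | P6 35-47 | P5 47-61 | P1 61-77 |
Completion: P1=77  P2=25  P3=5  P4=35  P5=61  P6=47  P7=21
Waiting(P5) = turnaround − burst = 49 − 14 = 35

35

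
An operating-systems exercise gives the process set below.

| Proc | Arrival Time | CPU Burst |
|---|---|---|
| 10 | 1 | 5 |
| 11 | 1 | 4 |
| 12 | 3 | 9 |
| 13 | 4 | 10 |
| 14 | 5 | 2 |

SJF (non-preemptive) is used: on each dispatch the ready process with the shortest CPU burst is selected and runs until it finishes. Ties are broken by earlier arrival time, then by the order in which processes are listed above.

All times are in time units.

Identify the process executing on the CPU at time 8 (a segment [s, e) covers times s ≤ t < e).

Timeline: | idle 0-1 | 11 1-5 | 14 5-7 | 10 7-12 | 12 12-21 | 13 21-31 |
Completion: 10=12  11=5  12=21  13=31  14=7
Turnaround (C−A): 10=11  11=4  12=18  13=27  14=2

10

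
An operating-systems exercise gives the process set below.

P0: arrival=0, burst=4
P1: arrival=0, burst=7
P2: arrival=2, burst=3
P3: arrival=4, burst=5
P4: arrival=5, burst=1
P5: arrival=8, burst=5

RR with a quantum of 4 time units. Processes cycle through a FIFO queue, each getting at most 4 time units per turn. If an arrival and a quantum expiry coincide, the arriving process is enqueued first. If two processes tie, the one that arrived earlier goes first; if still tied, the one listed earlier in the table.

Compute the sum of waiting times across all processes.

Schedule: | P0 0-4 | P1 4-8 | P2 8-11 | P3 11-15 | P4 15-16 | P5 16-20 | P1 20-23 | P3 23-24 | P5 24-25 |
Completion: P0=4  P1=23  P2=11  P3=24  P4=16  P5=25
Turnaround (C−A): P0=4  P1=23  P2=9  P3=20  P4=11  P5=17
Waiting = turnaround − burst: P0=0, P1=16, P2=6, P3=15, P4=10, P5=12
Total waiting = 0 + 16 + 6 + 15 + 10 + 12 = 59

59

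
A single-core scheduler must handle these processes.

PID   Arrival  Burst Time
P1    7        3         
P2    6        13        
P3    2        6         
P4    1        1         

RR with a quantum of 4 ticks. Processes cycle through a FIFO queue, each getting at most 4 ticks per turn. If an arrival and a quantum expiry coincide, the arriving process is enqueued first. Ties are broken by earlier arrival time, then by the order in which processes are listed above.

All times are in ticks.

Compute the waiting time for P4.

Gantt: | idle 0-1 | P4 1-2 | P3 2-6 | P2 6-10 | P3 10-12 | P1 12-15 | P2 15-24 |
Completion: P1=15  P2=24  P3=12  P4=2
Waiting(P4) = turnaround − burst = 1 − 1 = 0

0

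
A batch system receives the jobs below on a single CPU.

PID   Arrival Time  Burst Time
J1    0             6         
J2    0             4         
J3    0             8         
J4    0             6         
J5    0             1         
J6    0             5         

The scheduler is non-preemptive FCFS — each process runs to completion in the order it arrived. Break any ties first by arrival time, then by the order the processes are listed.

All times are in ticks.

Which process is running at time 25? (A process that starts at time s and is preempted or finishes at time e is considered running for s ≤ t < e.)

J6

Timeline: | J1 0-6 | J2 6-10 | J3 10-18 | J4 18-24 | J5 24-25 | J6 25-30 |
Completion: J1=6  J2=10  J3=18  J4=24  J5=25  J6=30
Turnaround (C−A): J1=6  J2=10  J3=18  J4=24  J5=25  J6=30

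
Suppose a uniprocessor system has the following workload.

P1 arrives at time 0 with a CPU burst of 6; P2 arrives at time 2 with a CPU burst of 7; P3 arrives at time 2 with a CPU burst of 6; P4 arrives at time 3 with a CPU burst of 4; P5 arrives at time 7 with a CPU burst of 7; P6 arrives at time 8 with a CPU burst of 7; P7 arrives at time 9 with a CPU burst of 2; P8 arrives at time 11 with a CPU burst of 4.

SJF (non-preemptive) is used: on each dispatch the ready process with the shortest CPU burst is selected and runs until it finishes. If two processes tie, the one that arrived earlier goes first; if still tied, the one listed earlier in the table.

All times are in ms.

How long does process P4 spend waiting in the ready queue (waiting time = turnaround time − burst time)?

3

Gantt: | P1 0-6 | P4 6-10 | P7 10-12 | P8 12-16 | P3 16-22 | P2 22-29 | P5 29-36 | P6 36-43 |
Completion: P1=6  P2=29  P3=22  P4=10  P5=36  P6=43  P7=12  P8=16
Waiting(P4) = turnaround − burst = 7 − 4 = 3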